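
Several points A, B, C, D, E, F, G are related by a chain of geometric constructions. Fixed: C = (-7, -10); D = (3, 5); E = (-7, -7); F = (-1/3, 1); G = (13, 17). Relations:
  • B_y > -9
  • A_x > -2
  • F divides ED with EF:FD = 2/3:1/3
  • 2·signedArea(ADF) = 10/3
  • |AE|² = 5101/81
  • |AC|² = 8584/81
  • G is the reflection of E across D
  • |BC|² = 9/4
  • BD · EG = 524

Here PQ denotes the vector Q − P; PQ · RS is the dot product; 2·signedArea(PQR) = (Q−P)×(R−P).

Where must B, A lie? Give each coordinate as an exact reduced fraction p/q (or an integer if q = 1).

1. B_x = -7  [line -20·x + -24·y + -344 = 0 ∩ |BC|² = 9/4]
2. B_y = -17/2  [line -20·x + -24·y + -344 = 0 ∩ |BC|² = 9/4]
   → B = (-7, -17/2)
3. A_x = -13/9  [line 4·x + -10/3·y + 4/3 = 0 ∩ |AC|² = 8584/81]
4. A_y = -4/3  [line 4·x + -10/3·y + 4/3 = 0 ∩ |AC|² = 8584/81]
   → A = (-13/9, -4/3)

A = (-13/9, -4/3)
B = (-7, -17/2)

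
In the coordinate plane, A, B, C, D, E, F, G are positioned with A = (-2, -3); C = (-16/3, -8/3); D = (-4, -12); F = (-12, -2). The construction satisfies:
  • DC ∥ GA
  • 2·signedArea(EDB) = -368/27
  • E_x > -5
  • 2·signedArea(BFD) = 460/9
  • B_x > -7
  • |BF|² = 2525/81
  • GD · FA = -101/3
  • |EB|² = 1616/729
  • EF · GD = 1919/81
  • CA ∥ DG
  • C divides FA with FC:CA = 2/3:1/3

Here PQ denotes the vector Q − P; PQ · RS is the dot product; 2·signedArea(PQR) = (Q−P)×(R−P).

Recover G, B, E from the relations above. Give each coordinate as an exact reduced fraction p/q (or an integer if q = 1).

B = (-58/9, -23/9)
E = (-134/27, -73/27)
G = (-2/3, -37/3)

1. G_x = -2/3  [DC ∥ GA ∩ CA ∥ DG]
2. G_y = -37/3  [DC ∥ GA ∩ CA ∥ DG]
   → G = (-2/3, -37/3)
3. B_x = -58/9  [line 10·x + 8·y + 764/9 = 0 ∩ |BF|² = 2525/81]
4. B_y = -23/9  [line 10·x + 8·y + 764/9 = 0 ∩ |BF|² = 2525/81]
   → B = (-58/9, -23/9)
5. E_x = -134/27  [2·signedArea(EDB) = -368/27 ∩ EF · GD = 1919/81]
6. E_y = -73/27  [2·signedArea(EDB) = -368/27 ∩ EF · GD = 1919/81]
   → E = (-134/27, -73/27)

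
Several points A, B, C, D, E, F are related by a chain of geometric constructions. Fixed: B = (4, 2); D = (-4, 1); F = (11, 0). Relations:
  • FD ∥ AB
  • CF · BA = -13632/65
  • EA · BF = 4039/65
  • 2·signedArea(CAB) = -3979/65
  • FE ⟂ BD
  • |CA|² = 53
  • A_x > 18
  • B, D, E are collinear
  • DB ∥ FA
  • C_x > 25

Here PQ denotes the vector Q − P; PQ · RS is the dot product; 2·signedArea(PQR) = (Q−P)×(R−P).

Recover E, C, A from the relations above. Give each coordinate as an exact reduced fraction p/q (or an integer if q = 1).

1. E_x = 692/65  [B, D, E are collinear ∩ FE ⟂ BD]
2. E_y = 184/65  [B, D, E are collinear ∩ FE ⟂ BD]
   → E = (692/65, 184/65)
3. A_x = 19  [FD ∥ AB ∩ DB ∥ FA]
4. A_y = 1  [FD ∥ AB ∩ DB ∥ FA]
   → A = (19, 1)
5. C_x = 1644/65  [CF · BA = -13632/65 ∩ 2·signedArea(CAB) = -3979/65]
6. C_y = 303/65  [CF · BA = -13632/65 ∩ 2·signedArea(CAB) = -3979/65]
   → C = (1644/65, 303/65)

A = (19, 1)
C = (1644/65, 303/65)
E = (692/65, 184/65)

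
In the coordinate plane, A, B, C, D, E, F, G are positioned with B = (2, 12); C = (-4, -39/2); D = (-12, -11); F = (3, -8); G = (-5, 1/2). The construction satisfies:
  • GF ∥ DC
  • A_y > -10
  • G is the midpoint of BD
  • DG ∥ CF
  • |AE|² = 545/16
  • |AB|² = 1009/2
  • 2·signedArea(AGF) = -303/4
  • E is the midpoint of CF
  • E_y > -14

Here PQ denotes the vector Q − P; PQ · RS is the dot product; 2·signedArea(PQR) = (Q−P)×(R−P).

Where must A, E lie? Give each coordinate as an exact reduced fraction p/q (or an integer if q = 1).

A = (-9/2, -19/2)
E = (-1/2, -55/4)

1. E_x = -1/2  [E is the midpoint of CF]
2. E_y = -55/4  [E is the midpoint of CF]
   → E = (-1/2, -55/4)
3. A_x = -9/2  [line 17/2·x + 8·y + 457/4 = 0 ∩ |AE|² = 545/16]
4. A_y = -19/2  [line 17/2·x + 8·y + 457/4 = 0 ∩ |AE|² = 545/16]
   → A = (-9/2, -19/2)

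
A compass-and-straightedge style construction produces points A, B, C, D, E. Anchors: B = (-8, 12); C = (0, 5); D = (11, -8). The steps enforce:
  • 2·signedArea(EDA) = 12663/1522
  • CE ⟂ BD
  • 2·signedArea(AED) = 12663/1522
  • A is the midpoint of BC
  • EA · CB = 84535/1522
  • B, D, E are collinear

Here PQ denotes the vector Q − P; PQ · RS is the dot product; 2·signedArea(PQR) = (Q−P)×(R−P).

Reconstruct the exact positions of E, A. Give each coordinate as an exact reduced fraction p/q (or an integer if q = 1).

A = (-4, 17/2)
E = (-540/761, 3292/761)

1. E_x = -540/761  [B, D, E are collinear ∩ CE ⟂ BD]
2. E_y = 3292/761  [B, D, E are collinear ∩ CE ⟂ BD]
   → E = (-540/761, 3292/761)
3. A_x = -4  [A is the midpoint of BC]
4. A_y = 17/2  [A is the midpoint of BC]
   → A = (-4, 17/2)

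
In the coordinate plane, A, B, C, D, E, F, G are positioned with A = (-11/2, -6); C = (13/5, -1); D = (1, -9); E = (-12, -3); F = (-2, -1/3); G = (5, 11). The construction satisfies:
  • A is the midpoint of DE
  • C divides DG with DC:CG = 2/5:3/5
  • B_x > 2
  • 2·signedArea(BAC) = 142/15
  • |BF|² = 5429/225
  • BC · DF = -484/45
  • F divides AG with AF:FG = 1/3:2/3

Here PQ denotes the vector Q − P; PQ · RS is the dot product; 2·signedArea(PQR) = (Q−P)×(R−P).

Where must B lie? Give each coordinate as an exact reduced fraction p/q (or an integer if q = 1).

B = (43/15, 1/3)

1. B_x = 43/15  [BC · DF = -484/45 ∩ 2·signedArea(BAC) = 142/15]
2. B_y = 1/3  [BC · DF = -484/45 ∩ 2·signedArea(BAC) = 142/15]
   → B = (43/15, 1/3)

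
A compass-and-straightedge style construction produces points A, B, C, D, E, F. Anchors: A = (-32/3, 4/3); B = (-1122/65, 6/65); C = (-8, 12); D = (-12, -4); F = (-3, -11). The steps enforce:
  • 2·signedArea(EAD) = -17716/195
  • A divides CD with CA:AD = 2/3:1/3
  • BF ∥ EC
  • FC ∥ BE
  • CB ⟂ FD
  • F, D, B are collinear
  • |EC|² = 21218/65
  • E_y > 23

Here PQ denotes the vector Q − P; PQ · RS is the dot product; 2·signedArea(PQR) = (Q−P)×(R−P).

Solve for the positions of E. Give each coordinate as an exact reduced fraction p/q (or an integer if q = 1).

E = (-1447/65, 1501/65)

1. E_x = -1447/65  [BF ∥ EC ∩ FC ∥ BE]
2. E_y = 1501/65  [BF ∥ EC ∩ FC ∥ BE]
   → E = (-1447/65, 1501/65)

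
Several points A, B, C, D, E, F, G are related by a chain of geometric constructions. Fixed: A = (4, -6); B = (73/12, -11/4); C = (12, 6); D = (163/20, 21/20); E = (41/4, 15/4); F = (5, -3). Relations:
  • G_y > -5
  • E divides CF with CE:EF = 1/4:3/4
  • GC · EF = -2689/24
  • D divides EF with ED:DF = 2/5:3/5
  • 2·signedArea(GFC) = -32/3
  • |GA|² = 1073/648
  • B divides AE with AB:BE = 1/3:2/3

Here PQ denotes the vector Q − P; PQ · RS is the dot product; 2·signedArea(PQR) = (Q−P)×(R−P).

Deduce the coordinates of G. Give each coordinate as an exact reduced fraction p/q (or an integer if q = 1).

G = (169/36, -59/12)

1. G_x = 169/36  [2·signedArea(GFC) = -32/3 ∩ GC · EF = -2689/24]
2. G_y = -59/12  [2·signedArea(GFC) = -32/3 ∩ GC · EF = -2689/24]
   → G = (169/36, -59/12)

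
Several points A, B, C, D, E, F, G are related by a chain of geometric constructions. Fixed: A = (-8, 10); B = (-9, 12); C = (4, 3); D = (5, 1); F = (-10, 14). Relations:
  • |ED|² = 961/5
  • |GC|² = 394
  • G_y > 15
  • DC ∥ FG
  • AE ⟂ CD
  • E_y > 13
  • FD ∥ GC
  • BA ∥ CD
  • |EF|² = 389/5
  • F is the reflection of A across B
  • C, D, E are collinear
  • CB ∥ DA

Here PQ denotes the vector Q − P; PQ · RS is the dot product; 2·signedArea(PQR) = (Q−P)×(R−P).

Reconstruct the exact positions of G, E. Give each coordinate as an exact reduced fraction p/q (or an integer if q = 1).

E = (-6/5, 67/5)
G = (-11, 16)

1. G_x = -11  [FD ∥ GC ∩ DC ∥ FG]
2. G_y = 16  [FD ∥ GC ∩ DC ∥ FG]
   → G = (-11, 16)
3. E_x = -6/5  [C, D, E are collinear ∩ AE ⟂ CD]
4. E_y = 67/5  [C, D, E are collinear ∩ AE ⟂ CD]
   → E = (-6/5, 67/5)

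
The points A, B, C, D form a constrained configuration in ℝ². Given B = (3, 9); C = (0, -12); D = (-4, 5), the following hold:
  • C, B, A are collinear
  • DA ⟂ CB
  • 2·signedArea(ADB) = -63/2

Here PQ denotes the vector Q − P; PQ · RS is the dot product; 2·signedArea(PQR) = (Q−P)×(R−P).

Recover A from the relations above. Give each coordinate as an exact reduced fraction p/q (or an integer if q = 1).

1. A_x = 23/10  [C, B, A are collinear ∩ DA ⟂ CB]
2. A_y = 41/10  [C, B, A are collinear ∩ DA ⟂ CB]
   → A = (23/10, 41/10)

A = (23/10, 41/10)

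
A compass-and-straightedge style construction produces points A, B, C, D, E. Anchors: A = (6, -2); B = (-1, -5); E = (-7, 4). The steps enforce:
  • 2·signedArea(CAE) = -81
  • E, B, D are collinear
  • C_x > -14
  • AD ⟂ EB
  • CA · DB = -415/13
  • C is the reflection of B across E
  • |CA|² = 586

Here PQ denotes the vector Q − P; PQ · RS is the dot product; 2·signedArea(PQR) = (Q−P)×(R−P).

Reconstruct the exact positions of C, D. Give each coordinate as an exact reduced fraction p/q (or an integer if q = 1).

1. C_x = -13  [C is the reflection of B across E]
2. C_y = 13  [C is the reflection of B across E]
   → C = (-13, 13)
3. D_x = -3/13  [E, B, D are collinear ∩ AD ⟂ EB]
4. D_y = -80/13  [E, B, D are collinear ∩ AD ⟂ EB]
   → D = (-3/13, -80/13)

C = (-13, 13)
D = (-3/13, -80/13)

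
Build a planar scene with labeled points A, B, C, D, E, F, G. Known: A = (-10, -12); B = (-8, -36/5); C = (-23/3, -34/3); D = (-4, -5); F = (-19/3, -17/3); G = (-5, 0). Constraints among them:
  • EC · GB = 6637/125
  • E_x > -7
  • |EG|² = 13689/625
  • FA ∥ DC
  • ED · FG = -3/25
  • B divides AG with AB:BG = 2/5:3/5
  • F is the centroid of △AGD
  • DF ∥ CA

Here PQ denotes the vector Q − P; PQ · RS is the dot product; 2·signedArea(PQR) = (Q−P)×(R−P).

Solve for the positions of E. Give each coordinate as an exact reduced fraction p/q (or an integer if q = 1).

1. E_x = -34/5  [ED · FG = -3/25 ∩ EC · GB = 6637/125]
2. E_y = -108/25  [ED · FG = -3/25 ∩ EC · GB = 6637/125]
   → E = (-34/5, -108/25)

E = (-34/5, -108/25)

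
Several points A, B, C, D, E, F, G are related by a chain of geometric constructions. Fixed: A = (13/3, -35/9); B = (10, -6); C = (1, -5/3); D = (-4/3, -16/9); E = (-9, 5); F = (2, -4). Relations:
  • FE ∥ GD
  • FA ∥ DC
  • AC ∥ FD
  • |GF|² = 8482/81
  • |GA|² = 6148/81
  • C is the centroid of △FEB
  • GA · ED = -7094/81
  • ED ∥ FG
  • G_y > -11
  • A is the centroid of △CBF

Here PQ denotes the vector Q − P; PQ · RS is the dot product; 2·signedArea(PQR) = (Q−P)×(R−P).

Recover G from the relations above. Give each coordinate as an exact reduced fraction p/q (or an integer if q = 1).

1. G_x = 29/3  [FE ∥ GD ∩ ED ∥ FG]
2. G_y = -97/9  [FE ∥ GD ∩ ED ∥ FG]
   → G = (29/3, -97/9)

G = (29/3, -97/9)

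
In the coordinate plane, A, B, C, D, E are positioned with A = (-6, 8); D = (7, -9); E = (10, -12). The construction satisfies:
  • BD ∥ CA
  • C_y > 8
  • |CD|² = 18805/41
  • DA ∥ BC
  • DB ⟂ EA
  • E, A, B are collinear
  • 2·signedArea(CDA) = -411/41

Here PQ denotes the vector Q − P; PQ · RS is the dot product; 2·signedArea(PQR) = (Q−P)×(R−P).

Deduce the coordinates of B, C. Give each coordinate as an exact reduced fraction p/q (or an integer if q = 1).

1. B_x = 302/41  [E, A, B are collinear ∩ DB ⟂ EA]
2. B_y = -357/41  [E, A, B are collinear ∩ DB ⟂ EA]
   → B = (302/41, -357/41)
3. C_x = -231/41  [BD ∥ CA ∩ DA ∥ BC]
4. C_y = 340/41  [BD ∥ CA ∩ DA ∥ BC]
   → C = (-231/41, 340/41)

B = (302/41, -357/41)
C = (-231/41, 340/41)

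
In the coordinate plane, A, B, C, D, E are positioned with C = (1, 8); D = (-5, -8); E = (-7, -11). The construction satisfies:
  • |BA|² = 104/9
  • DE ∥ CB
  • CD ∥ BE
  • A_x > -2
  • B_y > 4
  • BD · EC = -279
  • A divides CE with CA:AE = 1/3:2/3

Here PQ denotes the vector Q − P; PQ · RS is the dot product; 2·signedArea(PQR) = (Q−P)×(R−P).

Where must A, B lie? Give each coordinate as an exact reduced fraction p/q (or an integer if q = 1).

1. A_x = -5/3  [A divides CE with CA:AE = 1/3:2/3]
2. A_y = 5/3  [A divides CE with CA:AE = 1/3:2/3]
   → A = (-5/3, 5/3)
3. B_x = -1  [CD ∥ BE ∩ DE ∥ CB]
4. B_y = 5  [CD ∥ BE ∩ DE ∥ CB]
   → B = (-1, 5)

A = (-5/3, 5/3)
B = (-1, 5)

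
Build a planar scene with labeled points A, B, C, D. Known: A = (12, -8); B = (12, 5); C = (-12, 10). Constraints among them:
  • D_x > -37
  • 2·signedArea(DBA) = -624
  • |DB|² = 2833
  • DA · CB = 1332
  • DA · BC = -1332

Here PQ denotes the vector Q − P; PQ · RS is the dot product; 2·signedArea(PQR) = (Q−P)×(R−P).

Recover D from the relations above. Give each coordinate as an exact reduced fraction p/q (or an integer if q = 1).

D = (-36, 28)

1. D_x = -36  [2·signedArea(DBA) = -624 ∩ DA · CB = 1332]
2. D_y = 28  [2·signedArea(DBA) = -624 ∩ DA · CB = 1332]
   → D = (-36, 28)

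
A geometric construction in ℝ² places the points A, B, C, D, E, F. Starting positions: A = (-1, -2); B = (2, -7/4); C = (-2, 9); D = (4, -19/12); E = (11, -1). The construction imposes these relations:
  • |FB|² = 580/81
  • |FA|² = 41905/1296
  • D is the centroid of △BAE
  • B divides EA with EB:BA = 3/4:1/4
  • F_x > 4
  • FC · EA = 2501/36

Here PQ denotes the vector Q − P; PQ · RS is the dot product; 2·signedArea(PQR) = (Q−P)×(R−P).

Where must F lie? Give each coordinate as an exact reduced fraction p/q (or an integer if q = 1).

1. F_x = 14/3  [line 12·x + 1·y + -1961/36 = 0 ∩ |FA|² = 41905/1296]
2. F_y = -55/36  [line 12·x + 1·y + -1961/36 = 0 ∩ |FA|² = 41905/1296]
   → F = (14/3, -55/36)

F = (14/3, -55/36)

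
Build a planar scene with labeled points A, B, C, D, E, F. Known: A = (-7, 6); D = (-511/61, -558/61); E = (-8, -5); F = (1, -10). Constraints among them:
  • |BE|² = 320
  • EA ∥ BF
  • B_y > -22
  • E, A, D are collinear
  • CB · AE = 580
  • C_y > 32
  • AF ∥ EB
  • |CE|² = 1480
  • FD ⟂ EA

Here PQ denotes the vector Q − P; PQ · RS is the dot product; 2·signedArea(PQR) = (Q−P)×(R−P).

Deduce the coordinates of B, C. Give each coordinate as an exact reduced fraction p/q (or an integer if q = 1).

B = (0, -21)
C = (-14, 33)

1. B_x = 0  [EA ∥ BF ∩ AF ∥ EB]
2. B_y = -21  [EA ∥ BF ∩ AF ∥ EB]
   → B = (0, -21)
3. C_x = -14  [line 1·x + 11·y + -349 = 0 ∩ |CE|² = 1480]
4. C_y = 33  [line 1·x + 11·y + -349 = 0 ∩ |CE|² = 1480]
   → C = (-14, 33)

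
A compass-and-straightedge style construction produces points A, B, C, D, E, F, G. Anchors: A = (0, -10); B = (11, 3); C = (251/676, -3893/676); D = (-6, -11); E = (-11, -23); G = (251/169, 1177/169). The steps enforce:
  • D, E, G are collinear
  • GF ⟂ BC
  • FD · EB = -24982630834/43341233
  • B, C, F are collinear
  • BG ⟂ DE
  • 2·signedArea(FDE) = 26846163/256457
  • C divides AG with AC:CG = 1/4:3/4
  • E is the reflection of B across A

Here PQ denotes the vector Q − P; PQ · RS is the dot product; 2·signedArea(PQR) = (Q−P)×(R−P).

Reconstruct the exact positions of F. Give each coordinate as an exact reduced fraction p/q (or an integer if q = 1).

1. F_x = 315486238/43341233  [B, C, F are collinear ∩ GF ⟂ BC]
2. F_y = -2873146/43341233  [B, C, F are collinear ∩ GF ⟂ BC]
   → F = (315486238/43341233, -2873146/43341233)

F = (315486238/43341233, -2873146/43341233)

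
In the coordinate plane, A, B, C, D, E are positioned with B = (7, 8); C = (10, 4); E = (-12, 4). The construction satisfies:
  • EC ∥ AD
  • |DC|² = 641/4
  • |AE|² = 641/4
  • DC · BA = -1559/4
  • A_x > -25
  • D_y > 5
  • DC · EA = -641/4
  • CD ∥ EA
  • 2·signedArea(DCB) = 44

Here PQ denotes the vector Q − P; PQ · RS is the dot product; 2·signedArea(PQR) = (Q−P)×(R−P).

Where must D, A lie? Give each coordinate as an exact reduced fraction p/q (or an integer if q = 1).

1. D_x = -5/2  [line -4·x + -3·y + 8 = 0 ∩ |DC|² = 641/4]
2. D_y = 6  [line -4·x + -3·y + 8 = 0 ∩ |DC|² = 641/4]
   → D = (-5/2, 6)
3. A_x = -49/2  [DC · EA = -641/4 ∩ EC ∥ AD]
4. A_y = 6  [DC · EA = -641/4 ∩ EC ∥ AD]
   → A = (-49/2, 6)

A = (-49/2, 6)
D = (-5/2, 6)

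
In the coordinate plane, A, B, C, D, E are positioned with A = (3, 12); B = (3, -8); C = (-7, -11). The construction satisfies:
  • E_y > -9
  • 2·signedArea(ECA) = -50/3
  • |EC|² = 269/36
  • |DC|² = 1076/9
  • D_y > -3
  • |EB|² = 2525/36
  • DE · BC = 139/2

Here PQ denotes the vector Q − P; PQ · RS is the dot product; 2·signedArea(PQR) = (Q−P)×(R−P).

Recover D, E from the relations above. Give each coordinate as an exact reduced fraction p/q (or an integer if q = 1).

1. E_x = -16/3  [line -23·x + 10·y + -103/3 = 0 ∩ |EC|² = 269/36]
2. E_y = -53/6  [line -23·x + 10·y + -103/3 = 0 ∩ |EC|² = 269/36]
   → E = (-16/3, -53/6)
3. D_x = -1/3  [line 10·x + 3·y + 31/3 = 0 ∩ |DC|² = 1076/9]
4. D_y = -7/3  [line 10·x + 3·y + 31/3 = 0 ∩ |DC|² = 1076/9]
   → D = (-1/3, -7/3)

D = (-1/3, -7/3)
E = (-16/3, -53/6)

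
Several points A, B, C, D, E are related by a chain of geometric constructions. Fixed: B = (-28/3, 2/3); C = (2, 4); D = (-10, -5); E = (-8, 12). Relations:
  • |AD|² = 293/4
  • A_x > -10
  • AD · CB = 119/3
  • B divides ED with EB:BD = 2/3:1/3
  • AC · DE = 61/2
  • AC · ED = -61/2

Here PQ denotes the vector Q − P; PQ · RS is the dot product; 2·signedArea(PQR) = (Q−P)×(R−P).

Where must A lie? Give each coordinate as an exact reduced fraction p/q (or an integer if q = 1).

A = (-9, 7/2)

1. A_x = -9  [AD · CB = 119/3 ∩ AC · DE = 61/2]
2. A_y = 7/2  [AD · CB = 119/3 ∩ AC · DE = 61/2]
   → A = (-9, 7/2)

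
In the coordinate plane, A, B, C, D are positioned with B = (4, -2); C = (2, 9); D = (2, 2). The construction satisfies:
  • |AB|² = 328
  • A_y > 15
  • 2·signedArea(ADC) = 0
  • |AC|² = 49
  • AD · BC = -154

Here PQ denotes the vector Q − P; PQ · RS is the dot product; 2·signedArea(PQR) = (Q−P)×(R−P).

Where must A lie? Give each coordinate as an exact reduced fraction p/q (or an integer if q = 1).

A = (2, 16)

1. A_x = 2  [2·signedArea(ADC) = 0 ∩ AD · BC = -154]
2. A_y = 16  [2·signedArea(ADC) = 0 ∩ AD · BC = -154]
   → A = (2, 16)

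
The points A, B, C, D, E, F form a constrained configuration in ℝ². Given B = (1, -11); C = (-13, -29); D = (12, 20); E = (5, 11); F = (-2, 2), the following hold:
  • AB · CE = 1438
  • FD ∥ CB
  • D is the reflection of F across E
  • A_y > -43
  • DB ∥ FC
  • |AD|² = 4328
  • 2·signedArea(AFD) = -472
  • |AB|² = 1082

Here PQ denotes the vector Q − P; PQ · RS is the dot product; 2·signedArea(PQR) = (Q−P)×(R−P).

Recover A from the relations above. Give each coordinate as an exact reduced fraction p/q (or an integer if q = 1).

A = (-10, -42)

1. A_x = -10  [AB · CE = 1438 ∩ 2·signedArea(AFD) = -472]
2. A_y = -42  [AB · CE = 1438 ∩ 2·signedArea(AFD) = -472]
   → A = (-10, -42)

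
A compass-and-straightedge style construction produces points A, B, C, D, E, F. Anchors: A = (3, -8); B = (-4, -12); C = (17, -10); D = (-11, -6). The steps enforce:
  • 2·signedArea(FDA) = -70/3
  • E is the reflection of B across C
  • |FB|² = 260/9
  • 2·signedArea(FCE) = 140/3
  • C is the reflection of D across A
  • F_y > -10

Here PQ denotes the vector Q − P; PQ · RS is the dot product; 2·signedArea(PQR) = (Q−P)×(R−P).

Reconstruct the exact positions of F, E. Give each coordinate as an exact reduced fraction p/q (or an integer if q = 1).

1. E_x = 38  [E is the reflection of B across C]
2. E_y = -8  [E is the reflection of B across C]
   → E = (38, -8)
3. F_x = 2/3  [2·signedArea(FCE) = 140/3 ∩ 2·signedArea(FDA) = -70/3]
4. F_y = -28/3  [2·signedArea(FCE) = 140/3 ∩ 2·signedArea(FDA) = -70/3]
   → F = (2/3, -28/3)

E = (38, -8)
F = (2/3, -28/3)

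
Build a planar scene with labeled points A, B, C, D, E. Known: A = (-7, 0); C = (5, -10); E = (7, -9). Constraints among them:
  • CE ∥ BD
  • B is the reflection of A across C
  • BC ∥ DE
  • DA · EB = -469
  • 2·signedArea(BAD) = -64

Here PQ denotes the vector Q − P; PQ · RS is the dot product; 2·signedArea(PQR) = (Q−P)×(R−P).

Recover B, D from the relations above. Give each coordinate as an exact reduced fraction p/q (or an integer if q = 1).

1. B_x = 17  [B is the reflection of A across C]
2. B_y = -20  [B is the reflection of A across C]
   → B = (17, -20)
3. D_x = 19  [BC ∥ DE ∩ CE ∥ BD]
4. D_y = -19  [BC ∥ DE ∩ CE ∥ BD]
   → D = (19, -19)

B = (17, -20)
D = (19, -19)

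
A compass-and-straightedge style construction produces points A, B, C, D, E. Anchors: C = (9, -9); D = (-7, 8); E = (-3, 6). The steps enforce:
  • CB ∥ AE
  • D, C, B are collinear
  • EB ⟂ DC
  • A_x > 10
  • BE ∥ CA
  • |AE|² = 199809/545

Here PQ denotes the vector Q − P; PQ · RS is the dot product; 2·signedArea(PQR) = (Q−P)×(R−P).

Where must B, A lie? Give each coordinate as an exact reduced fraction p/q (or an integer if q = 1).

A = (5517/545, -4329/545)
B = (-2247/545, 2694/545)

1. B_x = -2247/545  [D, C, B are collinear ∩ EB ⟂ DC]
2. B_y = 2694/545  [D, C, B are collinear ∩ EB ⟂ DC]
   → B = (-2247/545, 2694/545)
3. A_x = 5517/545  [CB ∥ AE ∩ BE ∥ CA]
4. A_y = -4329/545  [CB ∥ AE ∩ BE ∥ CA]
   → A = (5517/545, -4329/545)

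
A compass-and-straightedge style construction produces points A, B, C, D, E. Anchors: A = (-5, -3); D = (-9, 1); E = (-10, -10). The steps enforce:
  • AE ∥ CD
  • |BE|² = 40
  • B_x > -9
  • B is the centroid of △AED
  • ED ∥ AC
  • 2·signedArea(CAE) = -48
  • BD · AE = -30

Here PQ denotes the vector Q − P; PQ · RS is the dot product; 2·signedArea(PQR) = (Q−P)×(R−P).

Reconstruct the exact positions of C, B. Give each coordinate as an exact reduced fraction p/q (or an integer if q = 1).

1. C_x = -4  [AE ∥ CD ∩ ED ∥ AC]
2. C_y = 8  [AE ∥ CD ∩ ED ∥ AC]
   → C = (-4, 8)
3. B_x = -8  [B is the centroid of △AED]
4. B_y = -4  [B is the centroid of △AED]
   → B = (-8, -4)

B = (-8, -4)
C = (-4, 8)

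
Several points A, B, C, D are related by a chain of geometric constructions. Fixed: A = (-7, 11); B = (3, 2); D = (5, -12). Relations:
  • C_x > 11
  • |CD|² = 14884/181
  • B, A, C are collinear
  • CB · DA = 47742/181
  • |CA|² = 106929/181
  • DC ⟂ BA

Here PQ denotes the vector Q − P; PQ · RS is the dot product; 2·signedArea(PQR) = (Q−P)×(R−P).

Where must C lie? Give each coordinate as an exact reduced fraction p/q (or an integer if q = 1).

1. C_x = 2003/181  [B, A, C are collinear ∩ DC ⟂ BA]
2. C_y = -952/181  [B, A, C are collinear ∩ DC ⟂ BA]
   → C = (2003/181, -952/181)

C = (2003/181, -952/181)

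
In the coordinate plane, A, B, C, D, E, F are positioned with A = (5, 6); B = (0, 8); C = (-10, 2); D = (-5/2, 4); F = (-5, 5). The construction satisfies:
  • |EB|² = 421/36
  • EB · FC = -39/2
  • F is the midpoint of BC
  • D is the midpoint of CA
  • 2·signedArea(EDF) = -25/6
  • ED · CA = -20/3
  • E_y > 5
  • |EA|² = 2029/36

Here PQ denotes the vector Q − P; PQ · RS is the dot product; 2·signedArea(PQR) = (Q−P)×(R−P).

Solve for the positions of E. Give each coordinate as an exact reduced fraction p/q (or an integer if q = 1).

1. E_x = -5/2  [EB · FC = -39/2 ∩ 2·signedArea(EDF) = -25/6]
2. E_y = 17/3  [EB · FC = -39/2 ∩ 2·signedArea(EDF) = -25/6]
   → E = (-5/2, 17/3)

E = (-5/2, 17/3)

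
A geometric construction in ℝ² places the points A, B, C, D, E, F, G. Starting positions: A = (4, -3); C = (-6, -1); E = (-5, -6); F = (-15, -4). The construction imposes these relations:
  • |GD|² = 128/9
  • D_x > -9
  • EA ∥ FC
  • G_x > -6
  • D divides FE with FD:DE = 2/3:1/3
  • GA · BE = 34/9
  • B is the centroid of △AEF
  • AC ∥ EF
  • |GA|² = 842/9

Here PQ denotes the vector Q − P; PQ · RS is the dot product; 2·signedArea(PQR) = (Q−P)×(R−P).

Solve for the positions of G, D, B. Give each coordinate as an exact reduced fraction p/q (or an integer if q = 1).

B = (-16/3, -13/3)
D = (-25/3, -16/3)
G = (-17/3, -8/3)

1. D_x = -25/3  [D divides FE with FD:DE = 2/3:1/3]
2. D_y = -16/3  [D divides FE with FD:DE = 2/3:1/3]
   → D = (-25/3, -16/3)
3. B_x = -16/3  [B is the centroid of △AEF]
4. B_y = -13/3  [B is the centroid of △AEF]
   → B = (-16/3, -13/3)
5. G_x = -17/3  [line -1/3·x + 5/3·y + 23/9 = 0 ∩ |GD|² = 128/9]
6. G_y = -8/3  [line -1/3·x + 5/3·y + 23/9 = 0 ∩ |GD|² = 128/9]
   → G = (-17/3, -8/3)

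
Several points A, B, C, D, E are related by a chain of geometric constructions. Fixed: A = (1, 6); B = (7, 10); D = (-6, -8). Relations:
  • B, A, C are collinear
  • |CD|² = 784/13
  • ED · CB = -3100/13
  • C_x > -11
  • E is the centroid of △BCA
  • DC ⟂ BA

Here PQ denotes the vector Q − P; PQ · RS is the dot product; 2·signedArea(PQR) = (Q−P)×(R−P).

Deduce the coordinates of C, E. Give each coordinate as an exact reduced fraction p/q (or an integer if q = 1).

C = (-134/13, -20/13)
E = (-10/13, 188/39)

1. C_x = -134/13  [B, A, C are collinear ∩ DC ⟂ BA]
2. C_y = -20/13  [B, A, C are collinear ∩ DC ⟂ BA]
   → C = (-134/13, -20/13)
3. E_x = -10/13  [E is the centroid of △BCA]
4. E_y = 188/39  [E is the centroid of △BCA]
   → E = (-10/13, 188/39)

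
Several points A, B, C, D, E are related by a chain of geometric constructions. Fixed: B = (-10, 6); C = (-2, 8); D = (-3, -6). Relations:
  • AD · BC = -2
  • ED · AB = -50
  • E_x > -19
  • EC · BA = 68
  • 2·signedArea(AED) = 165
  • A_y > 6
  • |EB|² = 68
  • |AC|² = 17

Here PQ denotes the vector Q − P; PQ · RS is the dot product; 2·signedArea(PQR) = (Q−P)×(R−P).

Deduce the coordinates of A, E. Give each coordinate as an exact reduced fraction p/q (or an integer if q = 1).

1. A_x = -6  [line -8·x + -2·y + -34 = 0 ∩ |AC|² = 17]
2. A_y = 7  [line -8·x + -2·y + -34 = 0 ∩ |AC|² = 17]
   → A = (-6, 7)
3. E_x = -18  [2·signedArea(AED) = 165 ∩ EC · BA = 68]
4. E_y = 4  [2·signedArea(AED) = 165 ∩ EC · BA = 68]
   → E = (-18, 4)

A = (-6, 7)
E = (-18, 4)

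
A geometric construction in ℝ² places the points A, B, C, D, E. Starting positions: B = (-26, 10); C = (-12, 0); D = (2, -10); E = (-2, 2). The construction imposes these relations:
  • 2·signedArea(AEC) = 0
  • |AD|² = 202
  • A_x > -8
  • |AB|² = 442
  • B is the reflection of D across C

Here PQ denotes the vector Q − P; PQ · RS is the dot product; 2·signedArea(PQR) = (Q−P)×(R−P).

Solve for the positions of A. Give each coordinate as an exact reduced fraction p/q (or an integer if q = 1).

A = (-7, 1)

1. A_x = -7  [line 2·x + -10·y + 24 = 0 ∩ |AB|² = 442]
2. A_y = 1  [line 2·x + -10·y + 24 = 0 ∩ |AB|² = 442]
   → A = (-7, 1)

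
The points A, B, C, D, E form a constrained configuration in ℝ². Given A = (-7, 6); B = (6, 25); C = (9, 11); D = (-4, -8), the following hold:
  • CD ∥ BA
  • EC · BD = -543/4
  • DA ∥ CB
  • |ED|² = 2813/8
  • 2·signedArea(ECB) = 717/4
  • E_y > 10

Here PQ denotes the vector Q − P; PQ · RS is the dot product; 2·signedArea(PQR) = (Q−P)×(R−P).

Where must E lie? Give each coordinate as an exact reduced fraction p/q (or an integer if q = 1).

E = (-15/4, 43/4)

1. E_x = -15/4  [2·signedArea(ECB) = 717/4 ∩ EC · BD = -543/4]
2. E_y = 43/4  [2·signedArea(ECB) = 717/4 ∩ EC · BD = -543/4]
   → E = (-15/4, 43/4)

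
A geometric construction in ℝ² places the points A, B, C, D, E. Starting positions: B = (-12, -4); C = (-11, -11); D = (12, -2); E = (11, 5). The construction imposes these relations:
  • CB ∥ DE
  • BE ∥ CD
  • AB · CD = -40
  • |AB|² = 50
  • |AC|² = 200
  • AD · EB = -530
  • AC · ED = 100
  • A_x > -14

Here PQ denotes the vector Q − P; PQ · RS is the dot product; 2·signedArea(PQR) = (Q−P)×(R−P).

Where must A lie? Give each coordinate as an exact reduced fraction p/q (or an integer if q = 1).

A = (-13, 3)

1. A_x = -13  [AD · EB = -530 ∩ AC · ED = 100]
2. A_y = 3  [AD · EB = -530 ∩ AC · ED = 100]
   → A = (-13, 3)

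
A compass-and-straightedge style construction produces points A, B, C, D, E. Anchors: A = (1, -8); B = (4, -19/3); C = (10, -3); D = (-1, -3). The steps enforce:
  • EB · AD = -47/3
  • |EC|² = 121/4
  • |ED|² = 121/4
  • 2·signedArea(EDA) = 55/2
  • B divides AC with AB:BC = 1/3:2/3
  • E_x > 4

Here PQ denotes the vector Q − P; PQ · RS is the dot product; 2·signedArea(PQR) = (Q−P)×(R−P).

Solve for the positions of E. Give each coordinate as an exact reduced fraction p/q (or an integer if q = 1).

1. E_x = 9/2  [2·signedArea(EDA) = 55/2 ∩ EB · AD = -47/3]
2. E_y = -3  [2·signedArea(EDA) = 55/2 ∩ EB · AD = -47/3]
   → E = (9/2, -3)

E = (9/2, -3)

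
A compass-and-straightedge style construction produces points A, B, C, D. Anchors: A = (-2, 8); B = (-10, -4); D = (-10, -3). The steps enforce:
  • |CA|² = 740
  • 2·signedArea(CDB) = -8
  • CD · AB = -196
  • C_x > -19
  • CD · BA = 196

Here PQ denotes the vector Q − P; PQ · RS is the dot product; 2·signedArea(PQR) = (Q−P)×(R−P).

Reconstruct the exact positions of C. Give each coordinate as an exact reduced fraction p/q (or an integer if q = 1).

1. C_x = -18  [CD · AB = -196 ∩ 2·signedArea(CDB) = -8]
2. C_y = -14  [CD · AB = -196 ∩ 2·signedArea(CDB) = -8]
   → C = (-18, -14)

C = (-18, -14)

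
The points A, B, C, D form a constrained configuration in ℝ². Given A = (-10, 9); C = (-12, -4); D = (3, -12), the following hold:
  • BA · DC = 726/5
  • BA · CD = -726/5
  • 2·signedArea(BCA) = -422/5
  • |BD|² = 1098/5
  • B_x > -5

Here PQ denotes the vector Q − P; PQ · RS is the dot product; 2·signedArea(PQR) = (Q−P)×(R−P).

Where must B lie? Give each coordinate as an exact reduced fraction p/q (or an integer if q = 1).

1. B_x = -24/5  [BA · DC = 726/5 ∩ 2·signedArea(BCA) = -422/5]
2. B_y = 3/5  [BA · DC = 726/5 ∩ 2·signedArea(BCA) = -422/5]
   → B = (-24/5, 3/5)

B = (-24/5, 3/5)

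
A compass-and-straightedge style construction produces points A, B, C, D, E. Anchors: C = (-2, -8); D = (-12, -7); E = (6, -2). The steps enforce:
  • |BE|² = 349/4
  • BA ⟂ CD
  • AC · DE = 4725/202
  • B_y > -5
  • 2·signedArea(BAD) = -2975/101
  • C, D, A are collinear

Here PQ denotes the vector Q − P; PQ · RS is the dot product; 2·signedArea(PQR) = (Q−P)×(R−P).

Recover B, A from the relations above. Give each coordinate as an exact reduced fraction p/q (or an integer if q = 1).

A = (-337/101, -1589/202)
B = (-3, -9/2)

1. A_x = -337/101  [C, D, A are collinear ∩ AC · DE = 4725/202]
2. A_y = -1589/202  [C, D, A are collinear ∩ AC · DE = 4725/202]
   → A = (-337/101, -1589/202)
3. B_x = -3  [2·signedArea(BAD) = -2975/101 ∩ BA ⟂ CD]
4. B_y = -9/2  [2·signedArea(BAD) = -2975/101 ∩ BA ⟂ CD]
   → B = (-3, -9/2)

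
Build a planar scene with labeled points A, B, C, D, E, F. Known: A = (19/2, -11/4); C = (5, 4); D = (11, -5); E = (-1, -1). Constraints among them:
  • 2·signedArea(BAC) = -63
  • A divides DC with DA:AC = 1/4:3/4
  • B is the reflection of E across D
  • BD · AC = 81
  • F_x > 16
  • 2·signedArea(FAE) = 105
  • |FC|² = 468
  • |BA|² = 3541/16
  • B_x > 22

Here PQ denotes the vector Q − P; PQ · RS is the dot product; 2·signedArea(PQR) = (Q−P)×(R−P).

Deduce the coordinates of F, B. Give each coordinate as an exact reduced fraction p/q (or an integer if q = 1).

B = (23, -9)
F = (17, -14)

1. F_x = 17  [line -7/4·x + -21/2·y + -469/4 = 0 ∩ |FC|² = 468]
2. F_y = -14  [line -7/4·x + -21/2·y + -469/4 = 0 ∩ |FC|² = 468]
   → F = (17, -14)
3. B_x = 23  [B is the reflection of E across D]
4. B_y = -9  [B is the reflection of E across D]
   → B = (23, -9)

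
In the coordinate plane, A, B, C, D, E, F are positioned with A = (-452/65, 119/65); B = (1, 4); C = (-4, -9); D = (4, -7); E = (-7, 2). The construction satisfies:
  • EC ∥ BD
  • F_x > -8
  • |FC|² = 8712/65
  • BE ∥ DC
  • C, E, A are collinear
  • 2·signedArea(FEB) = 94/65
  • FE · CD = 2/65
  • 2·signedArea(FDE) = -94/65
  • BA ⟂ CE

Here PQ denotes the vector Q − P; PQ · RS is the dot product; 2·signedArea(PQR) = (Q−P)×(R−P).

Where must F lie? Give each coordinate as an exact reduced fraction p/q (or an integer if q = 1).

1. F_x = -458/65  [FE · CD = 2/65 ∩ 2·signedArea(FEB) = 94/65]
2. F_y = 141/65  [FE · CD = 2/65 ∩ 2·signedArea(FEB) = 94/65]
   → F = (-458/65, 141/65)

F = (-458/65, 141/65)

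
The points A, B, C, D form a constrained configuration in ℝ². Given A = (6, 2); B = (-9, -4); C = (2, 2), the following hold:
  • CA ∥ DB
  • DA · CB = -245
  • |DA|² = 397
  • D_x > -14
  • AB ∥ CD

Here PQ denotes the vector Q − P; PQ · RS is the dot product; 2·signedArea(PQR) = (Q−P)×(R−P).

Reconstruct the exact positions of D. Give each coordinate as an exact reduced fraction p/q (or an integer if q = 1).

1. D_x = -13  [CA ∥ DB ∩ AB ∥ CD]
2. D_y = -4  [CA ∥ DB ∩ AB ∥ CD]
   → D = (-13, -4)

D = (-13, -4)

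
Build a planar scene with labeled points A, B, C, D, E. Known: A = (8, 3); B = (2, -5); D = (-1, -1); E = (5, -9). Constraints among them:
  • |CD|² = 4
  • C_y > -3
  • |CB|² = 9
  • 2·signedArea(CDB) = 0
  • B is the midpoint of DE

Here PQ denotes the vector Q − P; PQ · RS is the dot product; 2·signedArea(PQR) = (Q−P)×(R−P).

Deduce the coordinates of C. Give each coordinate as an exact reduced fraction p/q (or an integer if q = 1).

C = (1/5, -13/5)

1. C_x = 1/5  [line 4·x + 3·y + 7 = 0 ∩ |CB|² = 9]
2. C_y = -13/5  [line 4·x + 3·y + 7 = 0 ∩ |CB|² = 9]
   → C = (1/5, -13/5)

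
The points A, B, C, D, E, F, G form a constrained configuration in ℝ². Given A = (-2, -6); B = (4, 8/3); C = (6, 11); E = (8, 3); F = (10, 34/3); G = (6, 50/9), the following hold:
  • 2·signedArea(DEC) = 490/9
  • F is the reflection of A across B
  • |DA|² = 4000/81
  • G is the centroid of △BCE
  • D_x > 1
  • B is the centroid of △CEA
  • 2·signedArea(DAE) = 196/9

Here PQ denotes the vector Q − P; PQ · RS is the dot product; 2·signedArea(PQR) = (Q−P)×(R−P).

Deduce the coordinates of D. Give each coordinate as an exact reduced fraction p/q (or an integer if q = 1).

D = (2, -2/9)

1. D_x = 2  [2·signedArea(DAE) = 196/9 ∩ 2·signedArea(DEC) = 490/9]
2. D_y = -2/9  [2·signedArea(DAE) = 196/9 ∩ 2·signedArea(DEC) = 490/9]
   → D = (2, -2/9)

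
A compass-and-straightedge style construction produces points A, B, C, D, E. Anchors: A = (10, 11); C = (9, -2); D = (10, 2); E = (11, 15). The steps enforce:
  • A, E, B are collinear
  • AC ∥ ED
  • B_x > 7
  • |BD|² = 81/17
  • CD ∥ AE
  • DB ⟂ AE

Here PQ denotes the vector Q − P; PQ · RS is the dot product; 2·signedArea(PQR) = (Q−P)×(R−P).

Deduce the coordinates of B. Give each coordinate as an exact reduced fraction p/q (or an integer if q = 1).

B = (134/17, 43/17)

1. B_x = 134/17  [A, E, B are collinear ∩ DB ⟂ AE]
2. B_y = 43/17  [A, E, B are collinear ∩ DB ⟂ AE]
   → B = (134/17, 43/17)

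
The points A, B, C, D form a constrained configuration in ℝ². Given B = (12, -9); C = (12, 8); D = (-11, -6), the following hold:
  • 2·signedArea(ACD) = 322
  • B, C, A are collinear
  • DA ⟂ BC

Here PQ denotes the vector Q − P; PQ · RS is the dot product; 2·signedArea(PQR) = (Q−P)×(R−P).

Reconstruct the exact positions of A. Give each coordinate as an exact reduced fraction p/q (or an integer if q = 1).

A = (12, -6)

1. A_x = 12  [B, C, A are collinear ∩ DA ⟂ BC]
2. A_y = -6  [B, C, A are collinear ∩ DA ⟂ BC]
   → A = (12, -6)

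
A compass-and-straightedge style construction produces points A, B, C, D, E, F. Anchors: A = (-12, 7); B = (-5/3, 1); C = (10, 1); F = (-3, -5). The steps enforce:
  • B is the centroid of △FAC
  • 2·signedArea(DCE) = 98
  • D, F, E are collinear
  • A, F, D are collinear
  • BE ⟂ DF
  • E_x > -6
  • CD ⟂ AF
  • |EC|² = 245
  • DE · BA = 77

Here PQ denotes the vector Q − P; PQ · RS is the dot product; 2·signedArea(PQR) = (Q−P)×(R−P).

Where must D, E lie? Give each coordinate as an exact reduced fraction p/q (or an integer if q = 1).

1. D_x = -6/5  [A, F, D are collinear ∩ CD ⟂ AF]
2. D_y = -37/5  [A, F, D are collinear ∩ CD ⟂ AF]
   → D = (-6/5, -37/5)
3. E_x = -27/5  [D, F, E are collinear ∩ BE ⟂ DF]
4. E_y = -9/5  [D, F, E are collinear ∩ BE ⟂ DF]
   → E = (-27/5, -9/5)

D = (-6/5, -37/5)
E = (-27/5, -9/5)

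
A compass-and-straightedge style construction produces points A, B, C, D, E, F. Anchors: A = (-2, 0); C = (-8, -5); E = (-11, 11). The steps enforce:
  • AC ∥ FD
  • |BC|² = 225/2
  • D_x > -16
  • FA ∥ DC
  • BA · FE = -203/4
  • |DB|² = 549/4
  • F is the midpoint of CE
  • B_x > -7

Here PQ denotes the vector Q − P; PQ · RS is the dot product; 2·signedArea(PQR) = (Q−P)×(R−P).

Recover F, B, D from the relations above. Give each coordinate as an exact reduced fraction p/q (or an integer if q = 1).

1. F_x = -19/2  [F is the midpoint of CE]
2. F_y = 3  [F is the midpoint of CE]
   → F = (-19/2, 3)
3. B_x = -13/2  [line 3/2·x + -8·y + 215/4 = 0 ∩ |BC|² = 225/2]
4. B_y = 11/2  [line 3/2·x + -8·y + 215/4 = 0 ∩ |BC|² = 225/2]
   → B = (-13/2, 11/2)
5. D_x = -31/2  [FA ∥ DC ∩ AC ∥ FD]
6. D_y = -2  [FA ∥ DC ∩ AC ∥ FD]
   → D = (-31/2, -2)

B = (-13/2, 11/2)
D = (-31/2, -2)
F = (-19/2, 3)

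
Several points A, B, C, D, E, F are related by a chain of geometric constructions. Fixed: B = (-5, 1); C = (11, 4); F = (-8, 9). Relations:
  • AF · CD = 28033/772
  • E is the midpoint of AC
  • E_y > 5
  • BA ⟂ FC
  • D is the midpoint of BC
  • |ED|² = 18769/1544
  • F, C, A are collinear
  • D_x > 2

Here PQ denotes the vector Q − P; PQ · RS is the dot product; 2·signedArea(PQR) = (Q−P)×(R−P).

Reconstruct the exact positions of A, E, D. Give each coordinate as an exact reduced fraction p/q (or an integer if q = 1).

A = (-1245/386, 2989/386)
D = (3, 5/2)
E = (3001/772, 4533/772)

1. A_x = -1245/386  [F, C, A are collinear ∩ BA ⟂ FC]
2. A_y = 2989/386  [F, C, A are collinear ∩ BA ⟂ FC]
   → A = (-1245/386, 2989/386)
3. E_x = 3001/772  [E is the midpoint of AC]
4. E_y = 4533/772  [E is the midpoint of AC]
   → E = (3001/772, 4533/772)
5. D_x = 3  [D is the midpoint of BC]
6. D_y = 5/2  [D is the midpoint of BC]
   → D = (3, 5/2)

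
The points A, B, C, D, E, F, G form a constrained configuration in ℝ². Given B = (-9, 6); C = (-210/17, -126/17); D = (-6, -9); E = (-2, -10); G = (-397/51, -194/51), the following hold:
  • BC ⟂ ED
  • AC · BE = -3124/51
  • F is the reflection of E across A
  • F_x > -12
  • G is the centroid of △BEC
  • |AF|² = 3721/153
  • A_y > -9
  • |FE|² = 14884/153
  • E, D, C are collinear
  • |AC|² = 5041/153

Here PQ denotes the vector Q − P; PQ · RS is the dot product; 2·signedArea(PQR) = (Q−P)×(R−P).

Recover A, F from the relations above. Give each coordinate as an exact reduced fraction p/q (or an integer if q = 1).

A = (-346/51, -449/51)
F = (-590/51, -388/51)

1. A_x = -346/51  [line -7·x + 16·y + 4762/51 = 0 ∩ |AC|² = 5041/153]
2. A_y = -449/51  [line -7·x + 16·y + 4762/51 = 0 ∩ |AC|² = 5041/153]
   → A = (-346/51, -449/51)
3. F_x = -590/51  [F is the reflection of E across A]
4. F_y = -388/51  [F is the reflection of E across A]
   → F = (-590/51, -388/51)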